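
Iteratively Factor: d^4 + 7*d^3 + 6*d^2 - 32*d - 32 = (d - 2)*(d^3 + 9*d^2 + 24*d + 16) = (d - 2)*(d + 4)*(d^2 + 5*d + 4) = (d - 2)*(d + 1)*(d + 4)*(d + 4)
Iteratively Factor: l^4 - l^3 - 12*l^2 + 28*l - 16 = (l - 1)*(l^3 - 12*l + 16) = (l - 1)*(l + 4)*(l^2 - 4*l + 4) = (l - 2)*(l - 1)*(l + 4)*(l - 2)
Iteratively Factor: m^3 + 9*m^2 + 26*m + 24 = (m + 2)*(m^2 + 7*m + 12) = (m + 2)*(m + 4)*(m + 3)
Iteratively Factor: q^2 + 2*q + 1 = (q + 1)*(q + 1)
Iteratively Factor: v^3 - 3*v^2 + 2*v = (v - 1)*(v^2 - 2*v) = (v - 2)*(v - 1)*(v)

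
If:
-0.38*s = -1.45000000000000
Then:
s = 3.82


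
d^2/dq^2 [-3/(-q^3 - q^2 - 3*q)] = 6*(-q*(3*q + 1)*(q^2 + q + 3) + (3*q^2 + 2*q + 3)^2)/(q^3*(q^2 + q + 3)^3)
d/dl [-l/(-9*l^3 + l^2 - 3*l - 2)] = (9*l^3 - l^2 - l*(27*l^2 - 2*l + 3) + 3*l + 2)/(9*l^3 - l^2 + 3*l + 2)^2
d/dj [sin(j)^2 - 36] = sin(2*j)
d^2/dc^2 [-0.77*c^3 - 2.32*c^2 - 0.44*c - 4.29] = -4.62*c - 4.64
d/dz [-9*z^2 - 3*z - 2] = -18*z - 3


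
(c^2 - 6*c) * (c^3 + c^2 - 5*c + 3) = c^5 - 5*c^4 - 11*c^3 + 33*c^2 - 18*c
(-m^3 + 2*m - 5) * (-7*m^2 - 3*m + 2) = 7*m^5 + 3*m^4 - 16*m^3 + 29*m^2 + 19*m - 10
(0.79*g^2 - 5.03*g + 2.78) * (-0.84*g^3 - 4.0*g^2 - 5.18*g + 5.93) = -0.6636*g^5 + 1.0652*g^4 + 13.6926*g^3 + 19.6201*g^2 - 44.2283*g + 16.4854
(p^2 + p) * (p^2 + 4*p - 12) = p^4 + 5*p^3 - 8*p^2 - 12*p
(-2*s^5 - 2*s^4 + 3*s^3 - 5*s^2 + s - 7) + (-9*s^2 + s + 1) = -2*s^5 - 2*s^4 + 3*s^3 - 14*s^2 + 2*s - 6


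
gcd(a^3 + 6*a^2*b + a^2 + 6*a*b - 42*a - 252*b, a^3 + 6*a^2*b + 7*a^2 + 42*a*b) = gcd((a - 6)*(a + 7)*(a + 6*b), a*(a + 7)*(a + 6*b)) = a^2 + 6*a*b + 7*a + 42*b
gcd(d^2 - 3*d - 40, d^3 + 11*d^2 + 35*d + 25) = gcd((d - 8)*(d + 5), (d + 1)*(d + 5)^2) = d + 5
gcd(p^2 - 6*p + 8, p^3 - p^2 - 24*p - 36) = 1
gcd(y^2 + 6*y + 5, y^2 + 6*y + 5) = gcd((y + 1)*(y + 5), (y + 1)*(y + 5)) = y^2 + 6*y + 5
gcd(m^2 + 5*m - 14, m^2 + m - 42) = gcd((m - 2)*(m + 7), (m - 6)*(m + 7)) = m + 7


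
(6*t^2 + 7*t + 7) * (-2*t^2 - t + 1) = -12*t^4 - 20*t^3 - 15*t^2 + 7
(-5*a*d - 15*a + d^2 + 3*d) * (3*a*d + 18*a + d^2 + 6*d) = -15*a^2*d^2 - 135*a^2*d - 270*a^2 - 2*a*d^3 - 18*a*d^2 - 36*a*d + d^4 + 9*d^3 + 18*d^2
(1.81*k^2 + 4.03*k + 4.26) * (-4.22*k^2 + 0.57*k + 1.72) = -7.6382*k^4 - 15.9749*k^3 - 12.5669*k^2 + 9.3598*k + 7.3272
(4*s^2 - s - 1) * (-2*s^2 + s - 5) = -8*s^4 + 6*s^3 - 19*s^2 + 4*s + 5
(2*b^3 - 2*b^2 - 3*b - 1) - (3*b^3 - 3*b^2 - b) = -b^3 + b^2 - 2*b - 1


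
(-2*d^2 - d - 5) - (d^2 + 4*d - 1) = -3*d^2 - 5*d - 4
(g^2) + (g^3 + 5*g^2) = g^3 + 6*g^2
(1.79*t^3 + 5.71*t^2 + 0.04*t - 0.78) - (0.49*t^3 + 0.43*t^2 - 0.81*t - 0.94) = 1.3*t^3 + 5.28*t^2 + 0.85*t + 0.16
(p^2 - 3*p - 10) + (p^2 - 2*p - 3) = 2*p^2 - 5*p - 13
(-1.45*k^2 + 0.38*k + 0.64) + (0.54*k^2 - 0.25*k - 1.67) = -0.91*k^2 + 0.13*k - 1.03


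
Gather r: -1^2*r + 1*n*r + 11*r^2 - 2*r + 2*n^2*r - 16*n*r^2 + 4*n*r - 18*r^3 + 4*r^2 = -18*r^3 + r^2*(15 - 16*n) + r*(2*n^2 + 5*n - 3)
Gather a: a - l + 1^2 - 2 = a - l - 1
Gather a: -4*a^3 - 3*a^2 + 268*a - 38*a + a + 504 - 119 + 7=-4*a^3 - 3*a^2 + 231*a + 392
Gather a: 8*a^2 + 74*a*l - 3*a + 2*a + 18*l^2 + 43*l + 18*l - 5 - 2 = 8*a^2 + a*(74*l - 1) + 18*l^2 + 61*l - 7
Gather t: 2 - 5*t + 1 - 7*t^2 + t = -7*t^2 - 4*t + 3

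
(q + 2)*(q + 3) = q^2 + 5*q + 6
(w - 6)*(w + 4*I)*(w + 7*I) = w^3 - 6*w^2 + 11*I*w^2 - 28*w - 66*I*w + 168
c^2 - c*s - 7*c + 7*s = (c - 7)*(c - s)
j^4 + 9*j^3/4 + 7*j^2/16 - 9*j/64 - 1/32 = (j - 1/4)*(j + 1/4)^2*(j + 2)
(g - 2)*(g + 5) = g^2 + 3*g - 10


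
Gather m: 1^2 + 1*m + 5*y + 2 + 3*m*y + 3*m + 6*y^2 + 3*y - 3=m*(3*y + 4) + 6*y^2 + 8*y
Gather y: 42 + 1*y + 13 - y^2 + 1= -y^2 + y + 56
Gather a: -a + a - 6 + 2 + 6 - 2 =0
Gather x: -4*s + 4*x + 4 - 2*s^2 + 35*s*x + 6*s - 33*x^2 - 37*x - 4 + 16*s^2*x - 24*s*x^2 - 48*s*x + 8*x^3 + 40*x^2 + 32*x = -2*s^2 + 2*s + 8*x^3 + x^2*(7 - 24*s) + x*(16*s^2 - 13*s - 1)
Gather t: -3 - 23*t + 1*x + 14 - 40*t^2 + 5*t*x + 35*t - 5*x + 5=-40*t^2 + t*(5*x + 12) - 4*x + 16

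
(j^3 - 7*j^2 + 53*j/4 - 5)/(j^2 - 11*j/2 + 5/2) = (j^2 - 13*j/2 + 10)/(j - 5)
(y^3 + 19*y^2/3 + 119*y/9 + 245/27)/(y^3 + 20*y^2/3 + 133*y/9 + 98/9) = (y + 5/3)/(y + 2)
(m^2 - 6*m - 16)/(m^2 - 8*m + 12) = (m^2 - 6*m - 16)/(m^2 - 8*m + 12)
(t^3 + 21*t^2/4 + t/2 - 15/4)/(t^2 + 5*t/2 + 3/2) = (4*t^2 + 17*t - 15)/(2*(2*t + 3))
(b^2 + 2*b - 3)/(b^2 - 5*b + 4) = (b + 3)/(b - 4)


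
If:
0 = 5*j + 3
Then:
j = -3/5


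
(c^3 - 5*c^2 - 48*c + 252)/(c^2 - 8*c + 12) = (c^2 + c - 42)/(c - 2)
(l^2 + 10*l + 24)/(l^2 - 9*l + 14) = (l^2 + 10*l + 24)/(l^2 - 9*l + 14)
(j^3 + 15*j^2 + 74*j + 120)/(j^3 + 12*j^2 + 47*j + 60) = (j + 6)/(j + 3)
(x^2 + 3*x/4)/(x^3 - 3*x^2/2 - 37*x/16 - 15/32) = 8*x/(8*x^2 - 18*x - 5)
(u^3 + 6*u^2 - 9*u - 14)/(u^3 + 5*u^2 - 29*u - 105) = (u^2 - u - 2)/(u^2 - 2*u - 15)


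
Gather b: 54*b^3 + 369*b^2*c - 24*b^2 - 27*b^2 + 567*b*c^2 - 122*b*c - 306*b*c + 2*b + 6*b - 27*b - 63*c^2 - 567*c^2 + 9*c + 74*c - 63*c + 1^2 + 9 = 54*b^3 + b^2*(369*c - 51) + b*(567*c^2 - 428*c - 19) - 630*c^2 + 20*c + 10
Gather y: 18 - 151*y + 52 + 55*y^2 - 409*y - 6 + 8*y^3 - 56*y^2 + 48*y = 8*y^3 - y^2 - 512*y + 64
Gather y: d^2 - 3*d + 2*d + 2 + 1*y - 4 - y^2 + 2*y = d^2 - d - y^2 + 3*y - 2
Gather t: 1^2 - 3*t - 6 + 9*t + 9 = 6*t + 4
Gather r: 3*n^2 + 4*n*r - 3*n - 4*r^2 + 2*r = 3*n^2 - 3*n - 4*r^2 + r*(4*n + 2)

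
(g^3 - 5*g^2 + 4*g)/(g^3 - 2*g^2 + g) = (g - 4)/(g - 1)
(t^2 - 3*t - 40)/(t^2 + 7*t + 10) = (t - 8)/(t + 2)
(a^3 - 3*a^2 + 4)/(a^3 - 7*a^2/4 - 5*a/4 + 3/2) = 4*(a - 2)/(4*a - 3)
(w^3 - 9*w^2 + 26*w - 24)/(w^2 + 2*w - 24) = (w^2 - 5*w + 6)/(w + 6)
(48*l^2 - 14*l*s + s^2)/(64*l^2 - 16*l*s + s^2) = (-6*l + s)/(-8*l + s)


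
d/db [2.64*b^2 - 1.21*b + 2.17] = 5.28*b - 1.21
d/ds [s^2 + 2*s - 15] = 2*s + 2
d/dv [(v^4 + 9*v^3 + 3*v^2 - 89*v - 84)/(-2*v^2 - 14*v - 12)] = (-v^3 - 13*v^2 - 48*v - 27)/(v^2 + 12*v + 36)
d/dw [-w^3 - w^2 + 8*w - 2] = -3*w^2 - 2*w + 8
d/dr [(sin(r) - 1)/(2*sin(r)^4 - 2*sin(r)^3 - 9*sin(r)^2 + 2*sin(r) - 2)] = 3*(-2*sin(r)^3 + 4*sin(r)^2 + sin(r) - 6)*sin(r)*cos(r)/(2*sin(r)^4 - 2*sin(r)^3 - 9*sin(r)^2 + 2*sin(r) - 2)^2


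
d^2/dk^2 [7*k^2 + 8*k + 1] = 14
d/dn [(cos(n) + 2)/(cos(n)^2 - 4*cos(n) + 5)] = (cos(n)^2 + 4*cos(n) - 13)*sin(n)/(cos(n)^2 - 4*cos(n) + 5)^2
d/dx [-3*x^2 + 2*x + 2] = 2 - 6*x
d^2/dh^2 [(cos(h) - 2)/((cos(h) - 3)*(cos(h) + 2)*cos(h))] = (50*(1 - cos(h)^2)^2/cos(h)^3 - 30*sin(h)^6/cos(h)^3 - 4*cos(h)^4 - 9*cos(h)^3 - 41*cos(h)^2 - 72*tan(h)^2 + 10 + 142/cos(h) - 164/cos(h)^3)/((cos(h) - 3)^3*(cos(h) + 2)^3)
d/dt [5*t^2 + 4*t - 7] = 10*t + 4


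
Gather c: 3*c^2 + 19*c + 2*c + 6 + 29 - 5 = 3*c^2 + 21*c + 30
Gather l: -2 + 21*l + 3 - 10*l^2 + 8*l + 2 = -10*l^2 + 29*l + 3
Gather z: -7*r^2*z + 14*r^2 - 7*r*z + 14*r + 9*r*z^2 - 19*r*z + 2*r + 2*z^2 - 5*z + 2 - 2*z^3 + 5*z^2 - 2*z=14*r^2 + 16*r - 2*z^3 + z^2*(9*r + 7) + z*(-7*r^2 - 26*r - 7) + 2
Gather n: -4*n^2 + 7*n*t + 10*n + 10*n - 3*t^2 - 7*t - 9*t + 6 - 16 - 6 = -4*n^2 + n*(7*t + 20) - 3*t^2 - 16*t - 16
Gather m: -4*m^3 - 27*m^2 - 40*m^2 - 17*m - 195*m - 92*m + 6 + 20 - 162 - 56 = -4*m^3 - 67*m^2 - 304*m - 192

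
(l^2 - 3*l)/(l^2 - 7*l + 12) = l/(l - 4)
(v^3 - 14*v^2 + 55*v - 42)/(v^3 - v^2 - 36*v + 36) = (v - 7)/(v + 6)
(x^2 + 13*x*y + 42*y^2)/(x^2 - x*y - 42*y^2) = (x + 7*y)/(x - 7*y)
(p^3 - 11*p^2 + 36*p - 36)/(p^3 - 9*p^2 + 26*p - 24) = (p - 6)/(p - 4)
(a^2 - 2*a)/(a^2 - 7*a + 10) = a/(a - 5)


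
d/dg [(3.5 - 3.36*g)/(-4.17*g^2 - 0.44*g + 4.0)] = (-14.0112*g^2 + 29.19*g - 11.9)/(17.3889*g^4 + 3.6696*g^3 - 33.1664*g^2 - 3.52*g + 16.0)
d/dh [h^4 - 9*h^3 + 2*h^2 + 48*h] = 4*h^3 - 27*h^2 + 4*h + 48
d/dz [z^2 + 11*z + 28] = 2*z + 11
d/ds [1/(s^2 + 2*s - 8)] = 2*(-s - 1)/(s^2 + 2*s - 8)^2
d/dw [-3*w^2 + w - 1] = 1 - 6*w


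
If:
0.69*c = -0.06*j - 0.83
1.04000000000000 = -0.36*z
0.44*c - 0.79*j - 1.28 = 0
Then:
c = -1.01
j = -2.18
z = -2.89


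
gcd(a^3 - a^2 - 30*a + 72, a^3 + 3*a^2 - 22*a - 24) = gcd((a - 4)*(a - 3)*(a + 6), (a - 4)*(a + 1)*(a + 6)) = a^2 + 2*a - 24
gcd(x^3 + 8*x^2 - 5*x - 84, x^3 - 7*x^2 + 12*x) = x - 3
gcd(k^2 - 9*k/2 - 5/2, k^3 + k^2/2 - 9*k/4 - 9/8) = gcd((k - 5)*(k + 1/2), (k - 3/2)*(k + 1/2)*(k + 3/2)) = k + 1/2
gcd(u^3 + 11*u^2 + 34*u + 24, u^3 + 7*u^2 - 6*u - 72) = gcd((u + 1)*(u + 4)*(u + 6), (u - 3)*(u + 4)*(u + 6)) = u^2 + 10*u + 24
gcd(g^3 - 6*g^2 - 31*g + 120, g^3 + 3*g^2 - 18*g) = g - 3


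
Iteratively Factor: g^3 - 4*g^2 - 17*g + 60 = (g - 5)*(g^2 + g - 12) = (g - 5)*(g + 4)*(g - 3)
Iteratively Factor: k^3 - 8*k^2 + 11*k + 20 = (k - 4)*(k^2 - 4*k - 5) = (k - 4)*(k + 1)*(k - 5)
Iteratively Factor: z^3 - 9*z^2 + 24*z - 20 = (z - 5)*(z^2 - 4*z + 4) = (z - 5)*(z - 2)*(z - 2)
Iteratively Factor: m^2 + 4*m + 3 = (m + 1)*(m + 3)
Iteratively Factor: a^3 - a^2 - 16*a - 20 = (a + 2)*(a^2 - 3*a - 10) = (a - 5)*(a + 2)*(a + 2)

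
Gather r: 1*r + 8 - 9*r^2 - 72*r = -9*r^2 - 71*r + 8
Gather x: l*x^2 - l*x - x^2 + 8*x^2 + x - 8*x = x^2*(l + 7) + x*(-l - 7)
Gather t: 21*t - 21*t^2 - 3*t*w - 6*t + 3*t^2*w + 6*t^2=t^2*(3*w - 15) + t*(15 - 3*w)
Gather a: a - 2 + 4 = a + 2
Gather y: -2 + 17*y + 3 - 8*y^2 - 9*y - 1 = -8*y^2 + 8*y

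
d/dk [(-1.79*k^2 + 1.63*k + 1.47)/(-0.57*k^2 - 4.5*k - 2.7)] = (8.9841*k^2 + 11.3418*k + 2.214)/(0.3249*k^4 + 5.13*k^3 + 23.328*k^2 + 24.3*k + 7.29)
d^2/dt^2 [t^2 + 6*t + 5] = 2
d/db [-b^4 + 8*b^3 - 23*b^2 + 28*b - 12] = -4*b^3 + 24*b^2 - 46*b + 28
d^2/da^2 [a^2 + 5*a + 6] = 2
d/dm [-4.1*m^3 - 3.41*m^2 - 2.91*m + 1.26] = -12.3*m^2 - 6.82*m - 2.91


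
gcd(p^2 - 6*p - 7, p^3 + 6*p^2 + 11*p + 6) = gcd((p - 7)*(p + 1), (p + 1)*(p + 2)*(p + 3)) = p + 1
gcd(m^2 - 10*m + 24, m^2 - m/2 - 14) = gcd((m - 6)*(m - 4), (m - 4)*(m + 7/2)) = m - 4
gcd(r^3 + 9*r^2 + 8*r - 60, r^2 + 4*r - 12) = r^2 + 4*r - 12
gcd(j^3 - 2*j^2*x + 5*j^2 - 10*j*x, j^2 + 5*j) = j^2 + 5*j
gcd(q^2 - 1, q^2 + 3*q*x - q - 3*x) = q - 1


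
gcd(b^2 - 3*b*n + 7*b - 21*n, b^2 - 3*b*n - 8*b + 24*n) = b - 3*n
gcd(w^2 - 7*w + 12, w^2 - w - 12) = w - 4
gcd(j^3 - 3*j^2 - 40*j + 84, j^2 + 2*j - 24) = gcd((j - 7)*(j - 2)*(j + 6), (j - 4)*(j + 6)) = j + 6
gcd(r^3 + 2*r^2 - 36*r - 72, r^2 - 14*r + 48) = r - 6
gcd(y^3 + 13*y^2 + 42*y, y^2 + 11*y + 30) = y + 6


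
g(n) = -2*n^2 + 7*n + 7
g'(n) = 7 - 4*n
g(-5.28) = -85.72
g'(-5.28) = 28.12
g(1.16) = 12.43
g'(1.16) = 2.36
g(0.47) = 9.85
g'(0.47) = 5.12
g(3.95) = 3.44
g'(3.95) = -8.80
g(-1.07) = -2.78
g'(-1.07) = 11.28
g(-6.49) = -122.67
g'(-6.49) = 32.96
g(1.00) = 12.00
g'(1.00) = 3.00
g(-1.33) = -5.85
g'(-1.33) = 12.32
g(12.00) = -197.00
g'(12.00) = -41.00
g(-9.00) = -218.00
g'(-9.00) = 43.00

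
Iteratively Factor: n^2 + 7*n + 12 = (n + 4)*(n + 3)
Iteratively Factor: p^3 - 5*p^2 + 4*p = (p)*(p^2 - 5*p + 4) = p*(p - 4)*(p - 1)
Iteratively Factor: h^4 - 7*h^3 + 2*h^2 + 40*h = (h + 2)*(h^3 - 9*h^2 + 20*h) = (h - 4)*(h + 2)*(h^2 - 5*h) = h*(h - 4)*(h + 2)*(h - 5)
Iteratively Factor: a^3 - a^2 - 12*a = (a - 4)*(a^2 + 3*a) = (a - 4)*(a + 3)*(a)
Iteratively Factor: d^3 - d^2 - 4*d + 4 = (d + 2)*(d^2 - 3*d + 2) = (d - 2)*(d + 2)*(d - 1)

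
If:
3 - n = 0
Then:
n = 3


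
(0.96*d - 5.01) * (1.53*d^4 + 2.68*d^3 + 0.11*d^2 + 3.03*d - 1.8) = 1.4688*d^5 - 5.0925*d^4 - 13.3212*d^3 + 2.3577*d^2 - 16.9083*d + 9.018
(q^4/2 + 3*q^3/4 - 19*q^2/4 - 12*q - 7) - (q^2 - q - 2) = q^4/2 + 3*q^3/4 - 23*q^2/4 - 11*q - 5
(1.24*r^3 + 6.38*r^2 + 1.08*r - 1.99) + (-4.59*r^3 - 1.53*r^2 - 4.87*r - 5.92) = -3.35*r^3 + 4.85*r^2 - 3.79*r - 7.91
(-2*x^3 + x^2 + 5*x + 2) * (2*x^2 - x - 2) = -4*x^5 + 4*x^4 + 13*x^3 - 3*x^2 - 12*x - 4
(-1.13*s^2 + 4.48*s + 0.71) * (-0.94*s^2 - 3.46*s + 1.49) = 1.0622*s^4 - 0.3014*s^3 - 17.8519*s^2 + 4.2186*s + 1.0579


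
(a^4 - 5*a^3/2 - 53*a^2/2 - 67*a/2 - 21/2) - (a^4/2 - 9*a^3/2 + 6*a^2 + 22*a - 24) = a^4/2 + 2*a^3 - 65*a^2/2 - 111*a/2 + 27/2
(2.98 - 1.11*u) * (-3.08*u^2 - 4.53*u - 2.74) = 3.4188*u^3 - 4.1501*u^2 - 10.458*u - 8.1652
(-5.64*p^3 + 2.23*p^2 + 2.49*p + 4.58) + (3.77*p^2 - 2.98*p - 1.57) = -5.64*p^3 + 6.0*p^2 - 0.49*p + 3.01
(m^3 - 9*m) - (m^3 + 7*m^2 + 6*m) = -7*m^2 - 15*m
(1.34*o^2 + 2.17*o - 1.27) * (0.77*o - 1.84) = 1.0318*o^3 - 0.7947*o^2 - 4.9707*o + 2.3368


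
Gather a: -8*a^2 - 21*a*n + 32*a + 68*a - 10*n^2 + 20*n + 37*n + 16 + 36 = -8*a^2 + a*(100 - 21*n) - 10*n^2 + 57*n + 52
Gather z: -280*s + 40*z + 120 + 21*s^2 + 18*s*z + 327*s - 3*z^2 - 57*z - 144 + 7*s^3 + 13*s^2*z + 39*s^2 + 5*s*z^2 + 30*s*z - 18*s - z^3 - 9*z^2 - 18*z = 7*s^3 + 60*s^2 + 29*s - z^3 + z^2*(5*s - 12) + z*(13*s^2 + 48*s - 35) - 24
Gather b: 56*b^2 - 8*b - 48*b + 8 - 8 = 56*b^2 - 56*b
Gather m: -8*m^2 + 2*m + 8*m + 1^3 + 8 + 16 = -8*m^2 + 10*m + 25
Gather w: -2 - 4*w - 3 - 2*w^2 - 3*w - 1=-2*w^2 - 7*w - 6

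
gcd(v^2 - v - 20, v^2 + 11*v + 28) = v + 4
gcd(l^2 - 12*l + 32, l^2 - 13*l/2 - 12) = l - 8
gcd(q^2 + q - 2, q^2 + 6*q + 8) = q + 2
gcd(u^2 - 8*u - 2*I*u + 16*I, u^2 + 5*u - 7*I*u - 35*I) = 1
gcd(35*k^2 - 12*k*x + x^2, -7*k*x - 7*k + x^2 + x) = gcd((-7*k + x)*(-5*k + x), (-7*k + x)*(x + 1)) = -7*k + x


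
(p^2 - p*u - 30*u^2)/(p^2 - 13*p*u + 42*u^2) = (p + 5*u)/(p - 7*u)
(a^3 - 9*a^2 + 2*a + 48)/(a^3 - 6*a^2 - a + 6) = (a^3 - 9*a^2 + 2*a + 48)/(a^3 - 6*a^2 - a + 6)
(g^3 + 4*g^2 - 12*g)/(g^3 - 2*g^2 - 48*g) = (g - 2)/(g - 8)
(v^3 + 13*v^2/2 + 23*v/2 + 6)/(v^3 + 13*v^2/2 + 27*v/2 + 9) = (v^2 + 5*v + 4)/(v^2 + 5*v + 6)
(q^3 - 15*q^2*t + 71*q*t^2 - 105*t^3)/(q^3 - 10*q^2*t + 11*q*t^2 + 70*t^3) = (q - 3*t)/(q + 2*t)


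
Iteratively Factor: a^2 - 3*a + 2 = (a - 2)*(a - 1)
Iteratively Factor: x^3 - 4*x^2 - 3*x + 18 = (x - 3)*(x^2 - x - 6) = (x - 3)*(x + 2)*(x - 3)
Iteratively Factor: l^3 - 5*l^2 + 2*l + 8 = (l - 4)*(l^2 - l - 2) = (l - 4)*(l - 2)*(l + 1)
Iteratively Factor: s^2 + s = (s + 1)*(s)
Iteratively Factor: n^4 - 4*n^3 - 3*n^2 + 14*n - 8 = (n - 1)*(n^3 - 3*n^2 - 6*n + 8) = (n - 1)*(n + 2)*(n^2 - 5*n + 4) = (n - 4)*(n - 1)*(n + 2)*(n - 1)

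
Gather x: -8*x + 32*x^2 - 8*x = 32*x^2 - 16*x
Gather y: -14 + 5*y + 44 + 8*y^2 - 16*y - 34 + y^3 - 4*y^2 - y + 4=y^3 + 4*y^2 - 12*y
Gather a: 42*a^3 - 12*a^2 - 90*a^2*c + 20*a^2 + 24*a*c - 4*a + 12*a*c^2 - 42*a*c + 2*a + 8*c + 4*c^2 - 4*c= 42*a^3 + a^2*(8 - 90*c) + a*(12*c^2 - 18*c - 2) + 4*c^2 + 4*c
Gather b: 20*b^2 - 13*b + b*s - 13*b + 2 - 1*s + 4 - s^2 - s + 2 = 20*b^2 + b*(s - 26) - s^2 - 2*s + 8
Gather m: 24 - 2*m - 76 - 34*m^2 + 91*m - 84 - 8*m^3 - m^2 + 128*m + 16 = -8*m^3 - 35*m^2 + 217*m - 120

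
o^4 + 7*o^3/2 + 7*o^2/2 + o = o*(o + 1/2)*(o + 1)*(o + 2)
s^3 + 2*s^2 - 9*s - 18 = (s - 3)*(s + 2)*(s + 3)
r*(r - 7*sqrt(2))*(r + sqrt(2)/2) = r^3 - 13*sqrt(2)*r^2/2 - 7*r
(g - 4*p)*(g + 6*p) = g^2 + 2*g*p - 24*p^2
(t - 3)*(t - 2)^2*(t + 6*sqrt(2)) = t^4 - 7*t^3 + 6*sqrt(2)*t^3 - 42*sqrt(2)*t^2 + 16*t^2 - 12*t + 96*sqrt(2)*t - 72*sqrt(2)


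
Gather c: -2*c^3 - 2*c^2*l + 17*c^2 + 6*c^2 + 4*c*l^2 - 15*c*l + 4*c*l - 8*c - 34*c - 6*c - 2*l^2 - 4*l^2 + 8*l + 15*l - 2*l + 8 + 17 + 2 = -2*c^3 + c^2*(23 - 2*l) + c*(4*l^2 - 11*l - 48) - 6*l^2 + 21*l + 27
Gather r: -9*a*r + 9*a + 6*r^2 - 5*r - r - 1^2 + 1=9*a + 6*r^2 + r*(-9*a - 6)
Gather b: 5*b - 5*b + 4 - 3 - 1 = 0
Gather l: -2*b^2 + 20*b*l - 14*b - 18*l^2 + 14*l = -2*b^2 - 14*b - 18*l^2 + l*(20*b + 14)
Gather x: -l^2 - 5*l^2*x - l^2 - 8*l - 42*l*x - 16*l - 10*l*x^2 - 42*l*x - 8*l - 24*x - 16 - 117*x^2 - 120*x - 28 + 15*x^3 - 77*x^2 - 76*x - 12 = -2*l^2 - 32*l + 15*x^3 + x^2*(-10*l - 194) + x*(-5*l^2 - 84*l - 220) - 56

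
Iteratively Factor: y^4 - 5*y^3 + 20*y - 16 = (y - 2)*(y^3 - 3*y^2 - 6*y + 8) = (y - 2)*(y - 1)*(y^2 - 2*y - 8) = (y - 2)*(y - 1)*(y + 2)*(y - 4)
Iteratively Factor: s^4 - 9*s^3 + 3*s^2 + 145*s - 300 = (s - 3)*(s^3 - 6*s^2 - 15*s + 100) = (s - 5)*(s - 3)*(s^2 - s - 20) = (s - 5)^2*(s - 3)*(s + 4)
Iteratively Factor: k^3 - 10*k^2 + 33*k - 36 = (k - 3)*(k^2 - 7*k + 12) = (k - 4)*(k - 3)*(k - 3)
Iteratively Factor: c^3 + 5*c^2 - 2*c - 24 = (c + 3)*(c^2 + 2*c - 8) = (c - 2)*(c + 3)*(c + 4)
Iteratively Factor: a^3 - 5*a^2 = (a)*(a^2 - 5*a) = a*(a - 5)*(a)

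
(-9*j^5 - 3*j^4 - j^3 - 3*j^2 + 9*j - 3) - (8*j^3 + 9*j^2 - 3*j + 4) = -9*j^5 - 3*j^4 - 9*j^3 - 12*j^2 + 12*j - 7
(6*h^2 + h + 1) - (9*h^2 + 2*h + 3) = -3*h^2 - h - 2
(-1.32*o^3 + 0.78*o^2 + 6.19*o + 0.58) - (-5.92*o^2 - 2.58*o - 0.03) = -1.32*o^3 + 6.7*o^2 + 8.77*o + 0.61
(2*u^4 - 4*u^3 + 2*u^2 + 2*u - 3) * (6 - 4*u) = -8*u^5 + 28*u^4 - 32*u^3 + 4*u^2 + 24*u - 18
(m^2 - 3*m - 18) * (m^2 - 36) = m^4 - 3*m^3 - 54*m^2 + 108*m + 648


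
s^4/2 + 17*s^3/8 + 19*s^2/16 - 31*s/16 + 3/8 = (s/2 + 1)*(s - 1/2)*(s - 1/4)*(s + 3)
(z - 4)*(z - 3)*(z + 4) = z^3 - 3*z^2 - 16*z + 48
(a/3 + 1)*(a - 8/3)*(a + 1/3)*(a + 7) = a^4/3 + 23*a^3/9 - 29*a^2/27 - 521*a/27 - 56/9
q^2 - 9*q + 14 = (q - 7)*(q - 2)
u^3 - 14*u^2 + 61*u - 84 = (u - 7)*(u - 4)*(u - 3)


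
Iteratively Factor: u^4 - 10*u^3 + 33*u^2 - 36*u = (u - 3)*(u^3 - 7*u^2 + 12*u) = u*(u - 3)*(u^2 - 7*u + 12) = u*(u - 4)*(u - 3)*(u - 3)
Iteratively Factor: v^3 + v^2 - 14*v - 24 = (v + 2)*(v^2 - v - 12) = (v + 2)*(v + 3)*(v - 4)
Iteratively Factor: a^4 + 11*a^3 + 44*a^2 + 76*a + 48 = (a + 4)*(a^3 + 7*a^2 + 16*a + 12) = (a + 2)*(a + 4)*(a^2 + 5*a + 6) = (a + 2)^2*(a + 4)*(a + 3)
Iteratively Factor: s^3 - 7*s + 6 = (s - 2)*(s^2 + 2*s - 3) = (s - 2)*(s + 3)*(s - 1)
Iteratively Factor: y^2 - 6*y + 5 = (y - 5)*(y - 1)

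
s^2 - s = s*(s - 1)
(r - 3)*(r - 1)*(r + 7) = r^3 + 3*r^2 - 25*r + 21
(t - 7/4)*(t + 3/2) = t^2 - t/4 - 21/8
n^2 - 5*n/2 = n*(n - 5/2)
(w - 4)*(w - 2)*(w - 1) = w^3 - 7*w^2 + 14*w - 8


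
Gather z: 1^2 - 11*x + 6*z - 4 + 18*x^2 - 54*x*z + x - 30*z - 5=18*x^2 - 10*x + z*(-54*x - 24) - 8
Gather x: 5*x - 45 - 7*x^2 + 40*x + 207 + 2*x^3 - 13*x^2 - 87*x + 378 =2*x^3 - 20*x^2 - 42*x + 540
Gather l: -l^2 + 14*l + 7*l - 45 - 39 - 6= -l^2 + 21*l - 90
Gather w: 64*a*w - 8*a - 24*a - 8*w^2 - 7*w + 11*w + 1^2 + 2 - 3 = -32*a - 8*w^2 + w*(64*a + 4)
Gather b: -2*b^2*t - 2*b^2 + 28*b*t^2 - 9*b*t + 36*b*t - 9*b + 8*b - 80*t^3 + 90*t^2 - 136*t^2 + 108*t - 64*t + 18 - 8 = b^2*(-2*t - 2) + b*(28*t^2 + 27*t - 1) - 80*t^3 - 46*t^2 + 44*t + 10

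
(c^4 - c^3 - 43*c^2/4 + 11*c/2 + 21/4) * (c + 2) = c^5 + c^4 - 51*c^3/4 - 16*c^2 + 65*c/4 + 21/2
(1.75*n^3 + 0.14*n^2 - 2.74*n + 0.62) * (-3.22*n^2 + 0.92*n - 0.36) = -5.635*n^5 + 1.1592*n^4 + 8.3216*n^3 - 4.5676*n^2 + 1.5568*n - 0.2232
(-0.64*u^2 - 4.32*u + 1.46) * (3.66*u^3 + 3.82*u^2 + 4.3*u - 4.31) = -2.3424*u^5 - 18.256*u^4 - 13.9108*u^3 - 10.2404*u^2 + 24.8972*u - 6.2926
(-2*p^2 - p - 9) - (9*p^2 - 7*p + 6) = -11*p^2 + 6*p - 15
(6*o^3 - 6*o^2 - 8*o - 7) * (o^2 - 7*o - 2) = 6*o^5 - 48*o^4 + 22*o^3 + 61*o^2 + 65*o + 14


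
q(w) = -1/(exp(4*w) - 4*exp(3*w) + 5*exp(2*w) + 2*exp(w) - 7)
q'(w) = -(-4*exp(4*w) + 12*exp(3*w) - 10*exp(2*w) - 2*exp(w))/(exp(4*w) - 4*exp(3*w) + 5*exp(2*w) + 2*exp(w) - 7)^2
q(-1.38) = 0.16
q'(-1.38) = 0.02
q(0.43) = 0.95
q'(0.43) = 4.89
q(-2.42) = 0.15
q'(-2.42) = 0.01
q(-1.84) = 0.15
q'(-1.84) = 0.01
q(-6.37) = 0.14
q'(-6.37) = 0.00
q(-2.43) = 0.15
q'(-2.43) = 0.01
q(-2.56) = 0.15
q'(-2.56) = 0.00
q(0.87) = -0.23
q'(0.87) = 1.52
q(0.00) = 0.33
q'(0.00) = 0.44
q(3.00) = 0.00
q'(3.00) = 0.00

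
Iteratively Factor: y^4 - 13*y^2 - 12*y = (y - 4)*(y^3 + 4*y^2 + 3*y) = (y - 4)*(y + 1)*(y^2 + 3*y) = (y - 4)*(y + 1)*(y + 3)*(y)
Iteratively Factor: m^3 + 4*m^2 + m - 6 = (m + 2)*(m^2 + 2*m - 3) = (m + 2)*(m + 3)*(m - 1)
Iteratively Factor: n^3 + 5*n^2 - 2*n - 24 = (n - 2)*(n^2 + 7*n + 12) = (n - 2)*(n + 4)*(n + 3)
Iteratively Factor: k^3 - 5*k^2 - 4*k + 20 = (k - 5)*(k^2 - 4) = (k - 5)*(k - 2)*(k + 2)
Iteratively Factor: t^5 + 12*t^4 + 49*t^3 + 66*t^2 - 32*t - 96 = (t + 2)*(t^4 + 10*t^3 + 29*t^2 + 8*t - 48) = (t + 2)*(t + 3)*(t^3 + 7*t^2 + 8*t - 16) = (t + 2)*(t + 3)*(t + 4)*(t^2 + 3*t - 4) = (t + 2)*(t + 3)*(t + 4)^2*(t - 1)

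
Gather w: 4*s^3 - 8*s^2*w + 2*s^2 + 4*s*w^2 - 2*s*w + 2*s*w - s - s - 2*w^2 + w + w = 4*s^3 + 2*s^2 - 2*s + w^2*(4*s - 2) + w*(2 - 8*s^2)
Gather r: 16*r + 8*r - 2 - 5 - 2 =24*r - 9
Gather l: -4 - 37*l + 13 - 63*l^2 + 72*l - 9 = -63*l^2 + 35*l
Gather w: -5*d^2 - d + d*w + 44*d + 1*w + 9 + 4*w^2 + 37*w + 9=-5*d^2 + 43*d + 4*w^2 + w*(d + 38) + 18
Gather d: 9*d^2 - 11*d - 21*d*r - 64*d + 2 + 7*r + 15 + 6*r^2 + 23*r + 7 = 9*d^2 + d*(-21*r - 75) + 6*r^2 + 30*r + 24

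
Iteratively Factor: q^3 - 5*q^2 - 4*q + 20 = (q - 5)*(q^2 - 4) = (q - 5)*(q + 2)*(q - 2)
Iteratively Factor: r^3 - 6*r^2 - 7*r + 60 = (r + 3)*(r^2 - 9*r + 20) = (r - 5)*(r + 3)*(r - 4)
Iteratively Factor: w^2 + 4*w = (w)*(w + 4)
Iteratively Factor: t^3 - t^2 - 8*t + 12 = (t + 3)*(t^2 - 4*t + 4) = (t - 2)*(t + 3)*(t - 2)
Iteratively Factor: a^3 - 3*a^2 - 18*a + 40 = (a + 4)*(a^2 - 7*a + 10) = (a - 5)*(a + 4)*(a - 2)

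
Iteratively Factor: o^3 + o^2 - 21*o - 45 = (o + 3)*(o^2 - 2*o - 15) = (o - 5)*(o + 3)*(o + 3)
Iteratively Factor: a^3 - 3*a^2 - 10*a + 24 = (a - 4)*(a^2 + a - 6) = (a - 4)*(a + 3)*(a - 2)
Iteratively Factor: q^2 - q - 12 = (q + 3)*(q - 4)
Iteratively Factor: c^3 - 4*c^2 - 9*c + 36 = (c + 3)*(c^2 - 7*c + 12) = (c - 4)*(c + 3)*(c - 3)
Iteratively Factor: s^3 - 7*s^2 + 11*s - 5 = (s - 1)*(s^2 - 6*s + 5) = (s - 5)*(s - 1)*(s - 1)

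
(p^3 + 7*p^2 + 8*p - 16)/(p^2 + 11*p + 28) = (p^2 + 3*p - 4)/(p + 7)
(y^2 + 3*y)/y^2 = (y + 3)/y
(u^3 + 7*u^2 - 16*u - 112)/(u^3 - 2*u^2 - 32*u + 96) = (u^2 + 11*u + 28)/(u^2 + 2*u - 24)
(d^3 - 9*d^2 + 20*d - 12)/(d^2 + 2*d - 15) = (d^3 - 9*d^2 + 20*d - 12)/(d^2 + 2*d - 15)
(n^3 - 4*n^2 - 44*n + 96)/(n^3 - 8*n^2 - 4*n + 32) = (n + 6)/(n + 2)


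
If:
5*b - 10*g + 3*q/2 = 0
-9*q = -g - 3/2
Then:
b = 177*q/10 - 3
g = 9*q - 3/2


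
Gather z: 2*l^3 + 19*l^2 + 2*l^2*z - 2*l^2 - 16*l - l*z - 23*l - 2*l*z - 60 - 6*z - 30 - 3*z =2*l^3 + 17*l^2 - 39*l + z*(2*l^2 - 3*l - 9) - 90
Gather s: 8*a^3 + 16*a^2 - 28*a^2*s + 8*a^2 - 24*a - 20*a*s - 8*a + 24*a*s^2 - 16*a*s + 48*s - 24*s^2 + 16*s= 8*a^3 + 24*a^2 - 32*a + s^2*(24*a - 24) + s*(-28*a^2 - 36*a + 64)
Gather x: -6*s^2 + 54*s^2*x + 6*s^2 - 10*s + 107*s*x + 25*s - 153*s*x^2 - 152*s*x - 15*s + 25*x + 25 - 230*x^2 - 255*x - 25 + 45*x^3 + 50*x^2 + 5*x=45*x^3 + x^2*(-153*s - 180) + x*(54*s^2 - 45*s - 225)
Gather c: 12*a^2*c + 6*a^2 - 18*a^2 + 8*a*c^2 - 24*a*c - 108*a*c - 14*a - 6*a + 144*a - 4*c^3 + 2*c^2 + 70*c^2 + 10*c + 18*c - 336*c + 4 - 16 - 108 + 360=-12*a^2 + 124*a - 4*c^3 + c^2*(8*a + 72) + c*(12*a^2 - 132*a - 308) + 240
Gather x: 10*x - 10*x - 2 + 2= 0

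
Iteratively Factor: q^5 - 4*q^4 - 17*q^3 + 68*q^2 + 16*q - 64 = (q - 1)*(q^4 - 3*q^3 - 20*q^2 + 48*q + 64) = (q - 4)*(q - 1)*(q^3 + q^2 - 16*q - 16) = (q - 4)*(q - 1)*(q + 1)*(q^2 - 16) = (q - 4)*(q - 1)*(q + 1)*(q + 4)*(q - 4)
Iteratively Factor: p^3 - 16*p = (p - 4)*(p^2 + 4*p) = p*(p - 4)*(p + 4)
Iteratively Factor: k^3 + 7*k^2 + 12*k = (k + 3)*(k^2 + 4*k) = k*(k + 3)*(k + 4)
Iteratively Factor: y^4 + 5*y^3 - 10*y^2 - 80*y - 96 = (y + 4)*(y^3 + y^2 - 14*y - 24) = (y - 4)*(y + 4)*(y^2 + 5*y + 6) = (y - 4)*(y + 3)*(y + 4)*(y + 2)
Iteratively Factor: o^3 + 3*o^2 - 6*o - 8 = (o + 1)*(o^2 + 2*o - 8) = (o - 2)*(o + 1)*(o + 4)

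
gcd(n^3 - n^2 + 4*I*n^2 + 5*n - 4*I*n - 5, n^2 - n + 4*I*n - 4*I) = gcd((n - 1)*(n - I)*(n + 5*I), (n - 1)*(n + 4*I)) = n - 1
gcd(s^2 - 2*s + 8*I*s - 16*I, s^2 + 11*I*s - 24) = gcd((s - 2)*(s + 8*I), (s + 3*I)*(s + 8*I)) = s + 8*I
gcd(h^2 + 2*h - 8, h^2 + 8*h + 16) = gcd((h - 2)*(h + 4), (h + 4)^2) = h + 4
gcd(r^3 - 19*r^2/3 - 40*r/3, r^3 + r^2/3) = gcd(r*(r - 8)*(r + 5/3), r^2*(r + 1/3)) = r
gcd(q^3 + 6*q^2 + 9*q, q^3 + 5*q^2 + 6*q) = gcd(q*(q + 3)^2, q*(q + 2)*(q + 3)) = q^2 + 3*q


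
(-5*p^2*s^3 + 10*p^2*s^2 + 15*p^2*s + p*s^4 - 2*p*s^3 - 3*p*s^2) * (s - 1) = -5*p^2*s^4 + 15*p^2*s^3 + 5*p^2*s^2 - 15*p^2*s + p*s^5 - 3*p*s^4 - p*s^3 + 3*p*s^2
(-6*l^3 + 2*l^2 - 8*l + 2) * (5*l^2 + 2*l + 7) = -30*l^5 - 2*l^4 - 78*l^3 + 8*l^2 - 52*l + 14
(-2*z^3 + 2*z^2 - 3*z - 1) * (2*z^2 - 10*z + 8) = -4*z^5 + 24*z^4 - 42*z^3 + 44*z^2 - 14*z - 8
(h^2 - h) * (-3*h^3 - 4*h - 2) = -3*h^5 + 3*h^4 - 4*h^3 + 2*h^2 + 2*h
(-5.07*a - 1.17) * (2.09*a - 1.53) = -10.5963*a^2 + 5.3118*a + 1.7901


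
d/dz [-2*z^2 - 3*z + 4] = -4*z - 3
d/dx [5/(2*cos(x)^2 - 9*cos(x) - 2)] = 5*(4*cos(x) - 9)*sin(x)/(2*sin(x)^2 + 9*cos(x))^2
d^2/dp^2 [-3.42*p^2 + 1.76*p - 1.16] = -6.84000000000000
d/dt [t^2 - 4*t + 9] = 2*t - 4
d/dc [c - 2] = 1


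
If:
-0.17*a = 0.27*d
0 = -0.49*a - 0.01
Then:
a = -0.02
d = 0.01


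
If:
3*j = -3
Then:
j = -1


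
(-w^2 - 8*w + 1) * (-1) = w^2 + 8*w - 1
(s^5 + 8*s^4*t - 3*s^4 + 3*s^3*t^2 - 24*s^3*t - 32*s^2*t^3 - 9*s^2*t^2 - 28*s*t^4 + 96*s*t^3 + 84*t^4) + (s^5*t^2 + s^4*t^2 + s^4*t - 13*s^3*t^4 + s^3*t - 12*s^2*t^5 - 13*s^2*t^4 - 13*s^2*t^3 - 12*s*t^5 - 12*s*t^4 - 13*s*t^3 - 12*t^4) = s^5*t^2 + s^5 + s^4*t^2 + 9*s^4*t - 3*s^4 - 13*s^3*t^4 + 3*s^3*t^2 - 23*s^3*t - 12*s^2*t^5 - 13*s^2*t^4 - 45*s^2*t^3 - 9*s^2*t^2 - 12*s*t^5 - 40*s*t^4 + 83*s*t^3 + 72*t^4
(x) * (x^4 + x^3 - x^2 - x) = x^5 + x^4 - x^3 - x^2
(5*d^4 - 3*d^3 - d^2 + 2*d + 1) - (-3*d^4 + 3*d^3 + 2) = 8*d^4 - 6*d^3 - d^2 + 2*d - 1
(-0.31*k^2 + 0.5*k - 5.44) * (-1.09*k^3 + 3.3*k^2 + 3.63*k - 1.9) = 0.3379*k^5 - 1.568*k^4 + 6.4543*k^3 - 15.548*k^2 - 20.6972*k + 10.336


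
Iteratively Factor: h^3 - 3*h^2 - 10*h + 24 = (h + 3)*(h^2 - 6*h + 8) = (h - 2)*(h + 3)*(h - 4)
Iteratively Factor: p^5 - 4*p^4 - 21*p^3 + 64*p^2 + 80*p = (p - 4)*(p^4 - 21*p^2 - 20*p) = (p - 5)*(p - 4)*(p^3 + 5*p^2 + 4*p) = (p - 5)*(p - 4)*(p + 1)*(p^2 + 4*p) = (p - 5)*(p - 4)*(p + 1)*(p + 4)*(p)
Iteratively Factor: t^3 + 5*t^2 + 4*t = (t + 1)*(t^2 + 4*t) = t*(t + 1)*(t + 4)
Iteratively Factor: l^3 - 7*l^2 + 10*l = (l)*(l^2 - 7*l + 10) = l*(l - 2)*(l - 5)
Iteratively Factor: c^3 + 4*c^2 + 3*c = (c + 3)*(c^2 + c) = c*(c + 3)*(c + 1)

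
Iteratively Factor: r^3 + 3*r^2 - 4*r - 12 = (r + 3)*(r^2 - 4) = (r + 2)*(r + 3)*(r - 2)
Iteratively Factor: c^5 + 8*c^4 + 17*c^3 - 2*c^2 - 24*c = (c + 4)*(c^4 + 4*c^3 + c^2 - 6*c) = (c - 1)*(c + 4)*(c^3 + 5*c^2 + 6*c) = (c - 1)*(c + 3)*(c + 4)*(c^2 + 2*c) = c*(c - 1)*(c + 3)*(c + 4)*(c + 2)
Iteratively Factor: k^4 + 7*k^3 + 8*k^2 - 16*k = (k + 4)*(k^3 + 3*k^2 - 4*k) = k*(k + 4)*(k^2 + 3*k - 4) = k*(k + 4)^2*(k - 1)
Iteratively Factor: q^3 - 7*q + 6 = (q - 1)*(q^2 + q - 6) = (q - 1)*(q + 3)*(q - 2)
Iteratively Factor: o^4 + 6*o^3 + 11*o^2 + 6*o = (o + 1)*(o^3 + 5*o^2 + 6*o) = o*(o + 1)*(o^2 + 5*o + 6) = o*(o + 1)*(o + 3)*(o + 2)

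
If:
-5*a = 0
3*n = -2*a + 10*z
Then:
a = 0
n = 10*z/3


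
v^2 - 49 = (v - 7)*(v + 7)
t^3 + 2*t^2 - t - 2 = (t - 1)*(t + 1)*(t + 2)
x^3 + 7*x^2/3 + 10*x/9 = x*(x + 2/3)*(x + 5/3)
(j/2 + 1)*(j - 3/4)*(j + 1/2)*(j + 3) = j^4/2 + 19*j^3/8 + 35*j^2/16 - 27*j/16 - 9/8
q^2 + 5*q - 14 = (q - 2)*(q + 7)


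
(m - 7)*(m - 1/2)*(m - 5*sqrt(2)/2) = m^3 - 15*m^2/2 - 5*sqrt(2)*m^2/2 + 7*m/2 + 75*sqrt(2)*m/4 - 35*sqrt(2)/4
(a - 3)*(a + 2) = a^2 - a - 6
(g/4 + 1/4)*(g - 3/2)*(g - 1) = g^3/4 - 3*g^2/8 - g/4 + 3/8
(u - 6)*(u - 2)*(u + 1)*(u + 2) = u^4 - 5*u^3 - 10*u^2 + 20*u + 24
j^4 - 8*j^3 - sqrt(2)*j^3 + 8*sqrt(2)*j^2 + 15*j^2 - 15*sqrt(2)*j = j*(j - 5)*(j - 3)*(j - sqrt(2))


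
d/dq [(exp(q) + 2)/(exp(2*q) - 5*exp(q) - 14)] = -exp(q)/(exp(2*q) - 14*exp(q) + 49)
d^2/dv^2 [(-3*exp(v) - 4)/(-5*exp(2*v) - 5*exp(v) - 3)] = (75*exp(4*v) + 325*exp(3*v) + 30*exp(2*v) - 185*exp(v) - 33)*exp(v)/(125*exp(6*v) + 375*exp(5*v) + 600*exp(4*v) + 575*exp(3*v) + 360*exp(2*v) + 135*exp(v) + 27)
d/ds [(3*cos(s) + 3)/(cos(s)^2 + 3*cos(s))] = 3*(sin(s) + 3*sin(s)/cos(s)^2 + 2*tan(s))/(cos(s) + 3)^2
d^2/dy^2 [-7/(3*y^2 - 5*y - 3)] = 14*(-9*y^2 + 15*y + (6*y - 5)^2 + 9)/(-3*y^2 + 5*y + 3)^3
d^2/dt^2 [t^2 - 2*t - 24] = 2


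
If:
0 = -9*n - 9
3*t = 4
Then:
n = -1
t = 4/3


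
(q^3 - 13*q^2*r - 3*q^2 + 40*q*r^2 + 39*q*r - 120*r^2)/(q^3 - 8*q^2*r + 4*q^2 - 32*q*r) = (q^2 - 5*q*r - 3*q + 15*r)/(q*(q + 4))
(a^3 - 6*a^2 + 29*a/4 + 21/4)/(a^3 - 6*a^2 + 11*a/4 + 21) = (2*a^2 - 5*a - 3)/(2*a^2 - 5*a - 12)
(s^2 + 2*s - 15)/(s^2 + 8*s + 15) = (s - 3)/(s + 3)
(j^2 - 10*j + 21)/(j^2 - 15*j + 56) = (j - 3)/(j - 8)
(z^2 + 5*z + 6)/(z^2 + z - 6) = (z + 2)/(z - 2)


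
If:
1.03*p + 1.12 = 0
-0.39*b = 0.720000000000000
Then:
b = -1.85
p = -1.09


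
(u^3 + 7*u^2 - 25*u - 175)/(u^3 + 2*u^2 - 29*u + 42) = (u^2 - 25)/(u^2 - 5*u + 6)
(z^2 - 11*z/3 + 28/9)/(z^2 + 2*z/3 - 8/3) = (z - 7/3)/(z + 2)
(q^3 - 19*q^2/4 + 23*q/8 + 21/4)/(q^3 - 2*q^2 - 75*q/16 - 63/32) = 4*(q - 2)/(4*q + 3)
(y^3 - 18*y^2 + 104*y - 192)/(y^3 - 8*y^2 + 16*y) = (y^2 - 14*y + 48)/(y*(y - 4))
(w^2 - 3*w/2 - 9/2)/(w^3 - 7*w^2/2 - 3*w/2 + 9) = 1/(w - 2)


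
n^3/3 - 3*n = n*(n/3 + 1)*(n - 3)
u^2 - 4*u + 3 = (u - 3)*(u - 1)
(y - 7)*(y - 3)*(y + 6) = y^3 - 4*y^2 - 39*y + 126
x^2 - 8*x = x*(x - 8)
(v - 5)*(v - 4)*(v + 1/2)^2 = v^4 - 8*v^3 + 45*v^2/4 + 71*v/4 + 5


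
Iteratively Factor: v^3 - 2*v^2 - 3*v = (v)*(v^2 - 2*v - 3) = v*(v + 1)*(v - 3)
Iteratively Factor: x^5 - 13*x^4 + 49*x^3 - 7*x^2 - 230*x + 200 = (x - 4)*(x^4 - 9*x^3 + 13*x^2 + 45*x - 50) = (x - 5)*(x - 4)*(x^3 - 4*x^2 - 7*x + 10) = (x - 5)*(x - 4)*(x + 2)*(x^2 - 6*x + 5) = (x - 5)*(x - 4)*(x - 1)*(x + 2)*(x - 5)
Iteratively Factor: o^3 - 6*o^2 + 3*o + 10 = (o - 2)*(o^2 - 4*o - 5) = (o - 2)*(o + 1)*(o - 5)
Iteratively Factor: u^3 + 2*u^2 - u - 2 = (u + 1)*(u^2 + u - 2) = (u - 1)*(u + 1)*(u + 2)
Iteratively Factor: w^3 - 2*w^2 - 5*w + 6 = (w - 1)*(w^2 - w - 6) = (w - 1)*(w + 2)*(w - 3)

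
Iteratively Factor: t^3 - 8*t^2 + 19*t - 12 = (t - 4)*(t^2 - 4*t + 3) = (t - 4)*(t - 3)*(t - 1)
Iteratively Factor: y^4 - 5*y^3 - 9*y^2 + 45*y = (y - 3)*(y^3 - 2*y^2 - 15*y) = (y - 3)*(y + 3)*(y^2 - 5*y) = (y - 5)*(y - 3)*(y + 3)*(y)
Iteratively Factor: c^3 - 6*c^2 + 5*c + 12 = (c - 3)*(c^2 - 3*c - 4) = (c - 4)*(c - 3)*(c + 1)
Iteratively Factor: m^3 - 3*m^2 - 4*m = (m + 1)*(m^2 - 4*m) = m*(m + 1)*(m - 4)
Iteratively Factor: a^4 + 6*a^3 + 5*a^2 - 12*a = (a + 3)*(a^3 + 3*a^2 - 4*a) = (a - 1)*(a + 3)*(a^2 + 4*a) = (a - 1)*(a + 3)*(a + 4)*(a)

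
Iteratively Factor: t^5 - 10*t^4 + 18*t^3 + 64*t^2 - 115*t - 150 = (t + 2)*(t^4 - 12*t^3 + 42*t^2 - 20*t - 75) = (t + 1)*(t + 2)*(t^3 - 13*t^2 + 55*t - 75) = (t - 3)*(t + 1)*(t + 2)*(t^2 - 10*t + 25) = (t - 5)*(t - 3)*(t + 1)*(t + 2)*(t - 5)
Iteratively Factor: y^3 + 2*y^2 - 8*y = (y)*(y^2 + 2*y - 8) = y*(y - 2)*(y + 4)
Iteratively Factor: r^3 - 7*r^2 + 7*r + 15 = (r - 5)*(r^2 - 2*r - 3) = (r - 5)*(r + 1)*(r - 3)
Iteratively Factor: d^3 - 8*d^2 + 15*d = (d - 3)*(d^2 - 5*d) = (d - 5)*(d - 3)*(d)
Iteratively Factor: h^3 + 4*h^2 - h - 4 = (h - 1)*(h^2 + 5*h + 4) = (h - 1)*(h + 1)*(h + 4)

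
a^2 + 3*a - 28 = (a - 4)*(a + 7)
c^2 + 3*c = c*(c + 3)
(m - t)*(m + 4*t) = m^2 + 3*m*t - 4*t^2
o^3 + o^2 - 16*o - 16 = (o - 4)*(o + 1)*(o + 4)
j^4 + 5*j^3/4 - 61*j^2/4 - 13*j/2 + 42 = (j - 3)*(j - 7/4)*(j + 2)*(j + 4)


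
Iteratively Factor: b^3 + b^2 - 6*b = (b)*(b^2 + b - 6) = b*(b + 3)*(b - 2)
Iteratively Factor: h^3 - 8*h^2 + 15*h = (h - 3)*(h^2 - 5*h) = (h - 5)*(h - 3)*(h)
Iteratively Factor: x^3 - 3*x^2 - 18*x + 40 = (x + 4)*(x^2 - 7*x + 10) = (x - 5)*(x + 4)*(x - 2)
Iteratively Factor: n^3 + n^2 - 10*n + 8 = (n + 4)*(n^2 - 3*n + 2) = (n - 2)*(n + 4)*(n - 1)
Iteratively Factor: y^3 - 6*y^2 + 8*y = (y - 2)*(y^2 - 4*y) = y*(y - 2)*(y - 4)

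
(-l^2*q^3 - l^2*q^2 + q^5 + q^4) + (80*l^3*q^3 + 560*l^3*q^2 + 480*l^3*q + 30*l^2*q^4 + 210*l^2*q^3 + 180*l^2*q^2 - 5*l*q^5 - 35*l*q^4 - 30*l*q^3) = 80*l^3*q^3 + 560*l^3*q^2 + 480*l^3*q + 30*l^2*q^4 + 209*l^2*q^3 + 179*l^2*q^2 - 5*l*q^5 - 35*l*q^4 - 30*l*q^3 + q^5 + q^4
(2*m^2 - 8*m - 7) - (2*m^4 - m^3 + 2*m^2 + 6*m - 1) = -2*m^4 + m^3 - 14*m - 6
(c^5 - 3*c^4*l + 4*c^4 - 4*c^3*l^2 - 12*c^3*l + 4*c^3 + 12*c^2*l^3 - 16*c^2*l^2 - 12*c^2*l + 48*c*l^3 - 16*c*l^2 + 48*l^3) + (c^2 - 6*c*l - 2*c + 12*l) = c^5 - 3*c^4*l + 4*c^4 - 4*c^3*l^2 - 12*c^3*l + 4*c^3 + 12*c^2*l^3 - 16*c^2*l^2 - 12*c^2*l + c^2 + 48*c*l^3 - 16*c*l^2 - 6*c*l - 2*c + 48*l^3 + 12*l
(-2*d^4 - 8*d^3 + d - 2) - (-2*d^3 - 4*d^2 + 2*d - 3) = -2*d^4 - 6*d^3 + 4*d^2 - d + 1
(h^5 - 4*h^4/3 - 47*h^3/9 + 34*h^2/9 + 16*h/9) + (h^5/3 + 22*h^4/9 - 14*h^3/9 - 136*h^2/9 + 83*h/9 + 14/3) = 4*h^5/3 + 10*h^4/9 - 61*h^3/9 - 34*h^2/3 + 11*h + 14/3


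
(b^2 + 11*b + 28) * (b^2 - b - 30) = b^4 + 10*b^3 - 13*b^2 - 358*b - 840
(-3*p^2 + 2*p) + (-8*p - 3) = -3*p^2 - 6*p - 3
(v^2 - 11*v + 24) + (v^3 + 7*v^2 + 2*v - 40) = v^3 + 8*v^2 - 9*v - 16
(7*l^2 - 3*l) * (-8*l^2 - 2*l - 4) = -56*l^4 + 10*l^3 - 22*l^2 + 12*l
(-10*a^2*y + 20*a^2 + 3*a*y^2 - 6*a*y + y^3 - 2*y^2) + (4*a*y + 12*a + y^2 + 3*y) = -10*a^2*y + 20*a^2 + 3*a*y^2 - 2*a*y + 12*a + y^3 - y^2 + 3*y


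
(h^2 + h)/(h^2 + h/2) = 2*(h + 1)/(2*h + 1)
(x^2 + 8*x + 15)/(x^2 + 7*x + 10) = (x + 3)/(x + 2)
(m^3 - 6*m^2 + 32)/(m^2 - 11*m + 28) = (m^2 - 2*m - 8)/(m - 7)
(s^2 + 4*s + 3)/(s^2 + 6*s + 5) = (s + 3)/(s + 5)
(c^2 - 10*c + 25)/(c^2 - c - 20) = (c - 5)/(c + 4)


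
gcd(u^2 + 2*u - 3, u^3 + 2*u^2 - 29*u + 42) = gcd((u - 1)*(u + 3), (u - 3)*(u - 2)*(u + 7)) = 1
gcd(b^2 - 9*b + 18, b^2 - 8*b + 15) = b - 3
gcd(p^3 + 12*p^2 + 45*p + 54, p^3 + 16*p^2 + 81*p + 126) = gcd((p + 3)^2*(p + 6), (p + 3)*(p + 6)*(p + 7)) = p^2 + 9*p + 18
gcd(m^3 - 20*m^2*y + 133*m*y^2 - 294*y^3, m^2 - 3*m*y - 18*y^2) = -m + 6*y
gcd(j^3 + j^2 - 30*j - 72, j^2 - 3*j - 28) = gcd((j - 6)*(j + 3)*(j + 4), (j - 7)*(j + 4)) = j + 4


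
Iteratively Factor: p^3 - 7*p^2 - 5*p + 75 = (p - 5)*(p^2 - 2*p - 15) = (p - 5)^2*(p + 3)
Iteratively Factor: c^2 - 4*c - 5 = (c - 5)*(c + 1)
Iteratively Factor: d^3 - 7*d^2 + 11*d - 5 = (d - 1)*(d^2 - 6*d + 5) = (d - 1)^2*(d - 5)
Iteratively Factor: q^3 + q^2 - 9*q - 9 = (q + 1)*(q^2 - 9) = (q - 3)*(q + 1)*(q + 3)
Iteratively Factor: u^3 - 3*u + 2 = (u - 1)*(u^2 + u - 2) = (u - 1)^2*(u + 2)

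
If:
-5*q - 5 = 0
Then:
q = -1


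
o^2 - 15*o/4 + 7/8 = (o - 7/2)*(o - 1/4)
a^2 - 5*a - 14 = (a - 7)*(a + 2)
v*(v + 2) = v^2 + 2*v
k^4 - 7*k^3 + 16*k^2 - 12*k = k*(k - 3)*(k - 2)^2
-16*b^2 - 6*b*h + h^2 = (-8*b + h)*(2*b + h)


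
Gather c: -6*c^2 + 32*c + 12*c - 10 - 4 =-6*c^2 + 44*c - 14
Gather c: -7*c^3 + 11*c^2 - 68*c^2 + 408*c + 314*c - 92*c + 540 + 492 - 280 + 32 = -7*c^3 - 57*c^2 + 630*c + 784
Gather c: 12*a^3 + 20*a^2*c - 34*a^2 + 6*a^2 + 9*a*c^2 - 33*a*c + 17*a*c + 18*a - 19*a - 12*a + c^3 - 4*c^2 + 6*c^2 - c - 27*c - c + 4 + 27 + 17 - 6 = 12*a^3 - 28*a^2 - 13*a + c^3 + c^2*(9*a + 2) + c*(20*a^2 - 16*a - 29) + 42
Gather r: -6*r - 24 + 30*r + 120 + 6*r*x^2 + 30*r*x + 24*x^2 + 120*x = r*(6*x^2 + 30*x + 24) + 24*x^2 + 120*x + 96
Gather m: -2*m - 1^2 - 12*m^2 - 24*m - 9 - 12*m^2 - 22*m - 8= -24*m^2 - 48*m - 18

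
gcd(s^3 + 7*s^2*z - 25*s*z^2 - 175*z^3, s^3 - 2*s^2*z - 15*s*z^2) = -s + 5*z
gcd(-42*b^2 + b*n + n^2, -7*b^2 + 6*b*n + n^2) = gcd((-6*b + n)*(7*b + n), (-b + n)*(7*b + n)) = 7*b + n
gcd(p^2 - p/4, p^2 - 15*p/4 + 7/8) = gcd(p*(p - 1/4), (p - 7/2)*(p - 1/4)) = p - 1/4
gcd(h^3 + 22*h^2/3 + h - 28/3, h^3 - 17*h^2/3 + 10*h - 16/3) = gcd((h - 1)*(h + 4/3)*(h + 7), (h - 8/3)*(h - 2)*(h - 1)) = h - 1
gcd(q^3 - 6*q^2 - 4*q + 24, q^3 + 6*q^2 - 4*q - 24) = q^2 - 4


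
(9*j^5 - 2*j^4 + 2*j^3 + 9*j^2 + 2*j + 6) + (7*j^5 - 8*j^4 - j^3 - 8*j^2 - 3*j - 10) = 16*j^5 - 10*j^4 + j^3 + j^2 - j - 4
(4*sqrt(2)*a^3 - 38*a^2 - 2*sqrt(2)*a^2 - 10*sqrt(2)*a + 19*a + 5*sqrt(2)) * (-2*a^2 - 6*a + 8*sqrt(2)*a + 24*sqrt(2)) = -8*sqrt(2)*a^5 - 20*sqrt(2)*a^4 + 140*a^4 - 272*sqrt(2)*a^3 + 350*a^3 - 710*sqrt(2)*a^2 - 370*a^2 - 400*a + 426*sqrt(2)*a + 240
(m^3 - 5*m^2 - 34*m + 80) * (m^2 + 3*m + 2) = m^5 - 2*m^4 - 47*m^3 - 32*m^2 + 172*m + 160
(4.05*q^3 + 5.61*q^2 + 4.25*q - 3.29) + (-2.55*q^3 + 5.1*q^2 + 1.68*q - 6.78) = 1.5*q^3 + 10.71*q^2 + 5.93*q - 10.07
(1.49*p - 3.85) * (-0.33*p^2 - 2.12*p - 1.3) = -0.4917*p^3 - 1.8883*p^2 + 6.225*p + 5.005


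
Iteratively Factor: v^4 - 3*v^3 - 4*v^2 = (v)*(v^3 - 3*v^2 - 4*v) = v*(v - 4)*(v^2 + v) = v*(v - 4)*(v + 1)*(v)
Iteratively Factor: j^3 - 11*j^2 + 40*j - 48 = (j - 3)*(j^2 - 8*j + 16) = (j - 4)*(j - 3)*(j - 4)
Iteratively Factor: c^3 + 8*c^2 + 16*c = (c)*(c^2 + 8*c + 16) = c*(c + 4)*(c + 4)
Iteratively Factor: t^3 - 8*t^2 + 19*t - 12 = (t - 3)*(t^2 - 5*t + 4) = (t - 3)*(t - 1)*(t - 4)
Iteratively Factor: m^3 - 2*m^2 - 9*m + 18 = (m - 2)*(m^2 - 9) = (m - 3)*(m - 2)*(m + 3)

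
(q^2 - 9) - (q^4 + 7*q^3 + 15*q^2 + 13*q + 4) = -q^4 - 7*q^3 - 14*q^2 - 13*q - 13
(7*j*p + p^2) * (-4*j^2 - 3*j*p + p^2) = -28*j^3*p - 25*j^2*p^2 + 4*j*p^3 + p^4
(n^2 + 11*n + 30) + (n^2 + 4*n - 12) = 2*n^2 + 15*n + 18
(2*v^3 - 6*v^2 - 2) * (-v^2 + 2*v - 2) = -2*v^5 + 10*v^4 - 16*v^3 + 14*v^2 - 4*v + 4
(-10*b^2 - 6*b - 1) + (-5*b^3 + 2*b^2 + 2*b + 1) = -5*b^3 - 8*b^2 - 4*b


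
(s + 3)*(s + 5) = s^2 + 8*s + 15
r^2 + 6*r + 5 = (r + 1)*(r + 5)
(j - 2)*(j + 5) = j^2 + 3*j - 10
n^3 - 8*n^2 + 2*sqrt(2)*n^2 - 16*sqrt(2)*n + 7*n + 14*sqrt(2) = (n - 7)*(n - 1)*(n + 2*sqrt(2))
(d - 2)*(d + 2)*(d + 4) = d^3 + 4*d^2 - 4*d - 16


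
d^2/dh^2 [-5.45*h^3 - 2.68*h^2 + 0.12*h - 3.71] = -32.7*h - 5.36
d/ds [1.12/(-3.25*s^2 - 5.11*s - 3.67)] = (7.28*s + 5.7232)/(3.25*s^2 + 5.11*s + 3.67)^2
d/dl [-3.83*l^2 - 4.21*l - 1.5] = -7.66*l - 4.21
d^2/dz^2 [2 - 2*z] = 0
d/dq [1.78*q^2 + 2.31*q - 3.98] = 3.56*q + 2.31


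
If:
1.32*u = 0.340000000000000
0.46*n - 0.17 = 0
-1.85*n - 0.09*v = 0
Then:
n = 0.37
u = 0.26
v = -7.60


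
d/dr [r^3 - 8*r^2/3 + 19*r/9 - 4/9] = 3*r^2 - 16*r/3 + 19/9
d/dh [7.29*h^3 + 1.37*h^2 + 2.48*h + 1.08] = 21.87*h^2 + 2.74*h + 2.48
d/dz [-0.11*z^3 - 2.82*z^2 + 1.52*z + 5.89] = -0.33*z^2 - 5.64*z + 1.52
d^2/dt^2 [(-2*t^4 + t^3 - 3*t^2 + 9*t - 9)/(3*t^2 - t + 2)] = 6*(-6*t^6 + 6*t^5 - 14*t^4 + 33*t^3 - 81*t^2 - 23*t + 17)/(27*t^6 - 27*t^5 + 63*t^4 - 37*t^3 + 42*t^2 - 12*t + 8)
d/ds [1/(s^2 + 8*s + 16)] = 2*(-s - 4)/(s^2 + 8*s + 16)^2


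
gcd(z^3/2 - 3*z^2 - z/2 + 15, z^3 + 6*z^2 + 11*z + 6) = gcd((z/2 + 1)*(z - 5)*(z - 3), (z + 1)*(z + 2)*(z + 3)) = z + 2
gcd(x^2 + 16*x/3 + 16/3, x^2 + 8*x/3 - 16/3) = x + 4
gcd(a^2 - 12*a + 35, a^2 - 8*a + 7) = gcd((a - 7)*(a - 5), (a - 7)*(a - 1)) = a - 7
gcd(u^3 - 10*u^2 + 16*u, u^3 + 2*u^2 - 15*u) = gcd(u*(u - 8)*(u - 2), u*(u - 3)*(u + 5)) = u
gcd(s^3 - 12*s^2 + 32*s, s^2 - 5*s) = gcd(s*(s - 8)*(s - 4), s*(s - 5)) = s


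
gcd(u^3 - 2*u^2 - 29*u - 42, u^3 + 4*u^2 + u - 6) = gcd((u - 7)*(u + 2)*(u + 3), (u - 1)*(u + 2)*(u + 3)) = u^2 + 5*u + 6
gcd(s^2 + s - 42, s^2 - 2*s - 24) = s - 6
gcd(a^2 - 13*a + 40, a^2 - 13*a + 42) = 1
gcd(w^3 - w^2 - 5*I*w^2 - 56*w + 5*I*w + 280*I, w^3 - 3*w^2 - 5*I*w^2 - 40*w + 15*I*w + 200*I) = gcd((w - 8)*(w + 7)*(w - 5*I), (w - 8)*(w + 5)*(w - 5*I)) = w^2 + w*(-8 - 5*I) + 40*I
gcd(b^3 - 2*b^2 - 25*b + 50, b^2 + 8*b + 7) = 1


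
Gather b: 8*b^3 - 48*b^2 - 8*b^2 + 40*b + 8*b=8*b^3 - 56*b^2 + 48*b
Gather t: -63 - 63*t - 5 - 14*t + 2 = -77*t - 66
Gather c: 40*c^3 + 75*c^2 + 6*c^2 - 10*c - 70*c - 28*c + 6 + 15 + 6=40*c^3 + 81*c^2 - 108*c + 27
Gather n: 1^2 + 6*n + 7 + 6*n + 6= 12*n + 14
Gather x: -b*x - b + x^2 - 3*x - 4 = -b + x^2 + x*(-b - 3) - 4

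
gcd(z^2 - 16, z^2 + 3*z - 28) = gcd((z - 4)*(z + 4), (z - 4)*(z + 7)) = z - 4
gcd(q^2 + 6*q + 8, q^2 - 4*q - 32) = q + 4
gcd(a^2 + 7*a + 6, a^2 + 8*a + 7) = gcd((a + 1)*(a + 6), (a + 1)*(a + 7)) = a + 1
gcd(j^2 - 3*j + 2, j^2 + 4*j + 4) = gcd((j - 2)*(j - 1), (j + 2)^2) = 1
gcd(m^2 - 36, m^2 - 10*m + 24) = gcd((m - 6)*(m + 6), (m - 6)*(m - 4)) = m - 6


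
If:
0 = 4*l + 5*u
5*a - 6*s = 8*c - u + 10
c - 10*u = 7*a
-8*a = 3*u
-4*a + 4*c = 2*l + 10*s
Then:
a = 150/3199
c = -2950/3199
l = 500/3199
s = -1340/3199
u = -400/3199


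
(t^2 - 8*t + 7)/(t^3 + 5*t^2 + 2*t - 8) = (t - 7)/(t^2 + 6*t + 8)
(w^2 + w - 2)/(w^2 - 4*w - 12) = (w - 1)/(w - 6)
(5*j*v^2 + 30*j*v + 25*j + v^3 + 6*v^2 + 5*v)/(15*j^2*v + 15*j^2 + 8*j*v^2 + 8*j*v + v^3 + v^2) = (v + 5)/(3*j + v)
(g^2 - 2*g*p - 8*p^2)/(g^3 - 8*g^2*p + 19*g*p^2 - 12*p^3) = (g + 2*p)/(g^2 - 4*g*p + 3*p^2)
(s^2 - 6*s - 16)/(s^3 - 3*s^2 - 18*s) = (-s^2 + 6*s + 16)/(s*(-s^2 + 3*s + 18))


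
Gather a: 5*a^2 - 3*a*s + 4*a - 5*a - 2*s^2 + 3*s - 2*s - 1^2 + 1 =5*a^2 + a*(-3*s - 1) - 2*s^2 + s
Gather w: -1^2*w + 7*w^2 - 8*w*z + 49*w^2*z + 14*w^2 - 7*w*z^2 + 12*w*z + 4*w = w^2*(49*z + 21) + w*(-7*z^2 + 4*z + 3)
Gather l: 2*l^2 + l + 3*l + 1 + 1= 2*l^2 + 4*l + 2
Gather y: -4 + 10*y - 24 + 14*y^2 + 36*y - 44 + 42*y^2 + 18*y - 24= 56*y^2 + 64*y - 96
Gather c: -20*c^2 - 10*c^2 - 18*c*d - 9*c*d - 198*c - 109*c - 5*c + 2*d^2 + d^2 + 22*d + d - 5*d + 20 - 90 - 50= -30*c^2 + c*(-27*d - 312) + 3*d^2 + 18*d - 120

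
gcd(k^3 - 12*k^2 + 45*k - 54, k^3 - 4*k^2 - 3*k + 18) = k^2 - 6*k + 9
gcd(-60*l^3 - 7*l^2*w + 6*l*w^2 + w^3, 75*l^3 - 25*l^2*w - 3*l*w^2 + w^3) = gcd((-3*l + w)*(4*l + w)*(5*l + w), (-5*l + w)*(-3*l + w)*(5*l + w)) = -15*l^2 + 2*l*w + w^2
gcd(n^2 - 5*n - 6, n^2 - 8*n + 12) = n - 6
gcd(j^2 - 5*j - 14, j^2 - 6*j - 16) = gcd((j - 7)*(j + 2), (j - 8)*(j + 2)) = j + 2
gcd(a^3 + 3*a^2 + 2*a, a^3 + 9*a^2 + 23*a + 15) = a + 1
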